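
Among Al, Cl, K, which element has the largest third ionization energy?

K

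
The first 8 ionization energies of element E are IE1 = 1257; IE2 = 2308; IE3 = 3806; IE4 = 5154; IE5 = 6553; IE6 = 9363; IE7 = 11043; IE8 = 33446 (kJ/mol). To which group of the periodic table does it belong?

Look for the largest jump between consecutive ionization energies: IE8/IE7 ≈ 3.0, far larger than any earlier ratio.
That jump marks the point where a core electron is being removed. So the atom has 7 valence electrons.
A main-group element with 7 valence electrons is in group 17.

Group 17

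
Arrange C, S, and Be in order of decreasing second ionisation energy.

IE_2 is the cost of taking one more electron from the +1 cation: C⁺ still has 3 valence electrons; S⁺ still has 5 valence electrons; Be⁺ still has 1 valence electron.
All are still removing valence electrons, so compare the +1 ions as you would atoms: IE_2 generally rises across a period (higher Z_eff) and falls down a group (larger shell), subject to the usual subshell exceptions.
Valence configurations: C⁺ [He]2s²2p¹, S⁺ [Ne]3s²3p³, Be⁺ [He]2s¹.
The numbers (kJ/mol): C 2353, S 2252, Be 1757.
Hence IE_2: Be < S < C.

C > S > Be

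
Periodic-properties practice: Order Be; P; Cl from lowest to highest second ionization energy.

Be < P < Cl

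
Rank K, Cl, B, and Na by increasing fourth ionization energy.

Cl < K < Na < B

IE_4 is the cost of taking one more electron from the +3 cation: K³⁺ is already 2 electrons into the core; Cl³⁺ still has 4 valence electrons; B³⁺ is the bare [He] core; Na³⁺ is already 2 electrons into the core.
Core electrons are held far more tightly than valence electrons, so K, Na and B top the IE_4 order.
The numbers (kJ/mol): K 5877, Cl 5159, B 25026, Na 9543.
Putting it together, IE_4: Cl < K < Na < B.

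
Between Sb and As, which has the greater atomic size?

Sb

Moving right in a period, electrons are added to the same shell under a stronger nuclear pull, so atoms get smaller; moving down, a new shell is opened and atoms get larger.
All are in group 15, so atomic radius increases down the group.
So Sb has the greater atomic size (Sb > As).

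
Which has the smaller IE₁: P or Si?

Si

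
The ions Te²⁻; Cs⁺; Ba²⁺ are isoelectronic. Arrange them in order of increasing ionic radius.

All of these have 54 electrons, so size is governed by nuclear charge alone: the more protons, the stronger the pull on the same electron cloud, and the smaller the ion.
Nuclear charges: Ba²⁺ (Z=56), Cs⁺ (Z=55), Te²⁻ (Z=52).
Smallest to largest: Ba²⁺ < Cs⁺ < Te²⁻.

Ba²⁺ < Cs⁺ < Te²⁻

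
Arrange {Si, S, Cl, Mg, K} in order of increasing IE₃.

Si, S, Cl, K, Mg

After 2 electrons have been removed, what remains? Si²⁺ still has 2 valence electrons; S²⁺ still has 4 valence electrons; Cl²⁺ still has 5 valence electrons; Mg²⁺ is the bare [Ne] core; K²⁺ is already 1 electron into the core.
Breaking into a closed-shell core is much more expensive than removing a leftover valence electron — K and Mg have the largest IE_3 here.
Valence configurations: Si²⁺ [Ne]3s², S²⁺ [Ne]3s²3p², Cl²⁺ [Ne]3s²3p³.
Tabulated IE_3 (kJ/mol): Si 3232, S 3357, Cl 3822, Mg 7733, K 4420.
Overall IE_3 order: Si < S < Cl < K < Mg.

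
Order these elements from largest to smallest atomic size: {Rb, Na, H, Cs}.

Cs, Rb, Na, H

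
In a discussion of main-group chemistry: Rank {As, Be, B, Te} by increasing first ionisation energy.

B < Te < Be < As

Be is in period 2, group 2; B is in period 2, group 13; As is in period 4, group 15; Te is in period 5, group 16.
Removing the outermost electron gets harder across a period and easier down a group.
These span different periods and groups, so the two trends combine.
Te > B: the two effects oppose for this pair; the across-period effect wins (869 vs 801 kJ/mol).
Be > Te: the two effects oppose for this pair; the down-group effect wins (900 vs 869 kJ/mol).
As > Be: period and group pull opposite ways; the across-period shift dominates (947 vs 900 kJ/mol).
Note the exception: Be has a higher first ionization energy than B, contrary to the simple trend — removing B's lone 2p electron is easier than breaking Be's filled 2s².
For reference (kJ/mol): Be 900, B 801, As 947, Te 869.
So from lowest to highest: B < Te < Be < As.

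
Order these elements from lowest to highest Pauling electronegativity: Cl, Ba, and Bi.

Ba, Bi, Cl

Cl is in period 3, group 17; Ba is in period 6, group 2; Bi is in period 6, group 15.
EN rises left→right (higher Z_eff, smaller atoms) and falls top→bottom (larger, more shielded atoms).
These span different periods and groups, so the two trends combine.
Bi > Ba: both are in period 6; the period trend gives Bi the larger value.
Cl > Bi: both effects reinforce here, so Cl is clearly the higher of the two.
For reference (Pauling): Cl 3.16, Ba 0.89, Bi 2.02.
So from lowest to highest: Ba < Bi < Cl.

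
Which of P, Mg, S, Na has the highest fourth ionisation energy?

IE_4 is the cost of taking one more electron from the +3 cation: P³⁺ still has 2 valence electrons; Mg³⁺ is already 1 electron into the core; S³⁺ still has 3 valence electrons; Na³⁺ is already 2 electrons into the core.
Pulling an electron out of a noble-gas core costs far more than removing a remaining valence electron, so Na and Mg sit at the high end of IE_4.
Valence configurations: P³⁺ [Ne]3s², S³⁺ [Ne]3s²3p¹.
S³⁺ loses a lone 3p electron whereas P³⁺ must break into a filled 3s² pair, so IE_4(P) > IE_4(S) even though S has the higher nuclear charge.
Approximate IE_4 values (kJ/mol): P 4964, Mg 10543, S 4556, Na 9543.
Overall IE_4 order: S < P < Na < Mg.

Mg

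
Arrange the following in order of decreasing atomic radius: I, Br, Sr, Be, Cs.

Across a period the added protons contract the valence shell; down a group each new principal shell makes the atom larger.
These span different periods and groups, so the two trends combine.
Br > Be: period and group pull opposite ways; the down-group shift dominates (114 vs 102 pm).
I > Br: I sits below Br in group 17, so the down-group effect alone puts I larger.
Sr > I: both are in period 5; the period trend gives Sr the larger value.
Cs > Sr: both effects reinforce here, so Cs is clearly the larger of the two.
Tabulated atomic radius (pm): Be 102, Br 114, Sr 185, I 133, Cs 232.
So from largest to smallest: Cs > Sr > I > Br > Be.

Cs, Sr, I, Br, Be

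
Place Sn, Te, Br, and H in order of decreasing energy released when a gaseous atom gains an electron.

Electron affinity generally becomes more exothermic across a period toward the halogens and less exothermic down a group.
These span different periods and groups, so the two trends combine.
Sn > H: the two effects oppose for this pair; the across-period effect wins (107 vs 73 kJ/mol).
Te > Sn: both are in period 5; the period trend gives Te the larger value.
Br > Te: relative to Te, both the across-period and down-group shifts push Br's electron affinity up.
For reference (kJ/mol): H 73, Br 325, Sn 107, Te 190.
So from highest to lowest: Br > Te > Sn > H.

Br > Te > Sn > H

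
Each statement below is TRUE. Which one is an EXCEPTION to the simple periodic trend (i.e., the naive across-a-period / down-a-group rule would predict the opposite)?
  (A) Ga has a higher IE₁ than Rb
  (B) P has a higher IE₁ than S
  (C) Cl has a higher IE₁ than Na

(B)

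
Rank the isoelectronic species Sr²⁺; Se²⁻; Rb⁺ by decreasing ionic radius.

All of these have 36 electrons, so size is governed by nuclear charge alone: the more protons, the stronger the pull on the same electron cloud, and the smaller the ion.
Nuclear charges: Sr²⁺ (Z=38), Rb⁺ (Z=37), Se²⁻ (Z=34).
Largest to smallest: Se²⁻ > Rb⁺ > Sr²⁺.

Se²⁻ > Rb⁺ > Sr²⁺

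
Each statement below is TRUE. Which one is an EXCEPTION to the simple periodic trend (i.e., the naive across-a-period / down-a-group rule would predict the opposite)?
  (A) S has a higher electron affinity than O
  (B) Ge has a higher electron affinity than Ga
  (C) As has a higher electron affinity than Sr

The general trend: electron affinity increases across a period and decreases down a group.
(A) S (period 3, group 16) vs O (period 2, group 16): the stated order contradicts the simple trend.
(B) Ge (period 4, group 14) vs Ga (period 4, group 13): the stated order agrees with the simple trend.
(C) As (period 4, group 15) vs Sr (period 5, group 2): the stated order agrees with the simple trend.
The exception is (A): the compact 2p subshell of O repels the added electron more than S's larger 3p does.

(A)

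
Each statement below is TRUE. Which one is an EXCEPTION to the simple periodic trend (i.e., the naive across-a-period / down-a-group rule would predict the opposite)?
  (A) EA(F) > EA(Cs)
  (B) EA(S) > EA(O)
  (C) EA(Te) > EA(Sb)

The general trend: electron affinity increases across a period and decreases down a group.
(A) F (period 2, group 17) vs Cs (period 6, group 1): the stated order agrees with the simple trend.
(B) S (period 3, group 16) vs O (period 2, group 16): the stated order contradicts the simple trend.
(C) Te (period 5, group 16) vs Sb (period 5, group 15): the stated order agrees with the simple trend.
The exception is (B): the compact 2p subshell of O repels the added electron more than S's larger 3p does.

(B)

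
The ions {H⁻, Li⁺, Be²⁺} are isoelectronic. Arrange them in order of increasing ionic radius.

All of these have 2 electrons, so size is governed by nuclear charge alone: the more protons, the stronger the pull on the same electron cloud, and the smaller the ion.
Nuclear charges: Be²⁺ (Z=4), Li⁺ (Z=3), H⁻ (Z=1).
Smallest to largest: Be²⁺ < Li⁺ < H⁻.

Be²⁺, Li⁺, H⁻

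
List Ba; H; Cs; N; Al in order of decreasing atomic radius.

Cs > Ba > Al > N > H

H is in period 1, group 1; N is in period 2, group 15; Al is in period 3, group 13; Cs is in period 6, group 1; Ba is in period 6, group 2.
Atomic radius shrinks across a period as nuclear charge pulls the same shell inward, and grows down a group as new shells are added.
Here both period and group differ, so the two effects have to be weighed against each other.
N > H: period and group pull opposite ways; the down-group shift dominates (71 vs 32 pm).
Al > N: relative to N, both the across-period and down-group shifts push Al's atomic radius up.
Ba > Al: relative to Al, both the across-period and down-group shifts push Ba's atomic radius up.
Cs > Ba: Cs lies to the left of Ba in period 6, so the across-period effect alone puts Cs larger.
For reference (pm): H 32, N 71, Al 126, Cs 232, Ba 196.
So from largest to smallest: Cs > Ba > Al > N > H.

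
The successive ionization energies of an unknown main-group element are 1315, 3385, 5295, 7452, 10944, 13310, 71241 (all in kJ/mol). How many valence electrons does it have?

Look for the largest jump between consecutive ionization energies: IE7/IE6 ≈ 5.4, far larger than any earlier ratio.
That jump marks the point where a core electron is being removed. So the atom has 6 valence electrons.

6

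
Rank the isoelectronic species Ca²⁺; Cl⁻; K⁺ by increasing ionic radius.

Ca²⁺, K⁺, Cl⁻

All of these have 18 electrons, so size is governed by nuclear charge alone: the more protons, the stronger the pull on the same electron cloud, and the smaller the ion.
Nuclear charges: Ca²⁺ (Z=20), K⁺ (Z=19), Cl⁻ (Z=17).
Smallest to largest: Ca²⁺ < K⁺ < Cl⁻.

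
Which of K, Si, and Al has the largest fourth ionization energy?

Al

After 3 electrons have been removed, what remains? K³⁺ is already 2 electrons into the core; Si³⁺ still has 1 valence electron; Al³⁺ is the bare [Ne] core.
Core electrons are held far more tightly than valence electrons, so K and Al top the IE_4 order.
Tabulated IE_4 (kJ/mol): K 5877, Si 4356, Al 11577.
Putting it together, IE_4: Si < K < Al.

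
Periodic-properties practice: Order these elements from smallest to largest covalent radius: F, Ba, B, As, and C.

B is in period 2, group 13; C is in period 2, group 14; F is in period 2, group 17; As is in period 4, group 15; Ba is in period 6, group 2.
Across a period the added protons contract the valence shell; down a group each new principal shell makes the atom larger.
Neither a single period nor a single group — weigh both effects.
C > F: both are in period 2; the period trend gives C the larger value.
B > C: both are in period 2; the period trend gives B the larger value.
As > B: period and group pull opposite ways; the down-group shift dominates (121 vs 85 pm).
Ba > As: both effects reinforce here, so Ba is clearly the larger of the two.
For reference (pm): B 85, C 75, F 64, As 121, Ba 196.
So from smallest to largest: F < C < B < As < Ba.

F, C, B, As, Ba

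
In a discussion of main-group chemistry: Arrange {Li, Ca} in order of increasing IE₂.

Consider each +1 ion: Li⁺ is the bare [He] core; Ca⁺ still has 1 valence electron.
Pulling an electron out of a noble-gas core costs far more than removing a remaining valence electron, so Li sits at the high end of IE_2.
The numbers (kJ/mol): Li 7298, Ca 1145.
So the second ionization energies run Ca < Li.

Ca < Li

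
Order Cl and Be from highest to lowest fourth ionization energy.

Be > Cl

After 3 electrons have been removed, what remains? Cl³⁺ still has 4 valence electrons; Be³⁺ is already 1 electron into the core.
Pulling an electron out of a noble-gas core costs far more than removing a remaining valence electron, so Be sits at the high end of IE_4.
Tabulated IE_4 (kJ/mol): Cl 5159, Be 21007.
So the fourth ionization energies run Cl < Be.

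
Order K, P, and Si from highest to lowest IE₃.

K, Si, P

The third ionization energy removes an electron from the +2 ion. For each element: K²⁺ is already 1 electron into the core; P²⁺ still has 3 valence electrons; Si²⁺ still has 2 valence electrons.
Breaking into a closed-shell core is much more expensive than removing a leftover valence electron — K has the largest IE_3 here.
Valence configurations: P²⁺ [Ne]3s²3p¹, Si²⁺ [Ne]3s².
P²⁺ loses a lone 3p electron whereas Si²⁺ must break into a filled 3s² pair, so IE_3(Si) > IE_3(P) even though P has the higher nuclear charge.
The numbers (kJ/mol): K 4420, P 2914, Si 3232.
So the third ionization energies run P < Si < K.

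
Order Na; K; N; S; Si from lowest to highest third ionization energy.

Si < S < K < N < Na

Consider each +2 ion: Na²⁺ is already 1 electron into the core; K²⁺ is already 1 electron into the core; N²⁺ still has 3 valence electrons; S²⁺ still has 4 valence electrons; Si²⁺ still has 2 valence electrons.
Usually core removal costs more than valence removal, but here the competition is close: a tightly held n=2 valence electron can cost more to remove than an n=3 core electron, so the actual values have to decide it.
Valence configurations: N²⁺ [He]2s²2p¹, S²⁺ [Ne]3s²3p², Si²⁺ [Ne]3s².
Tabulated IE_3 (kJ/mol): Na 6910, K 4420, N 4578, S 3357, Si 3232.
Putting it together, IE_3: Si < S < K < N < Na.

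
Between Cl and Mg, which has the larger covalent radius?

Mg is in period 3, group 2; Cl is in period 3, group 17.
Moving right in a period, electrons are added to the same shell under a stronger nuclear pull, so atoms get smaller; moving down, a new shell is opened and atoms get larger.
All lie in period 3, so atomic radius increases right to left.
So Mg has the larger covalent radius (Mg > Cl).

Mg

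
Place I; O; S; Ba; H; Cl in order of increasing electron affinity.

H is in period 1, group 1; O is in period 2, group 16; S is in period 3, group 16; Cl is in period 3, group 17; I is in period 5, group 17; Ba is in period 6, group 2.
Adding an electron releases more energy for atoms nearer the top right (short of the noble gases).
Neither a single period nor a single group — weigh both effects.
H > Ba: the two effects oppose for this pair; the down-group effect wins (73 vs 14 kJ/mol).
O > H: period and group pull opposite ways; the across-period shift dominates (141 vs 73 kJ/mol).
S > O: this pair runs against the simple trend — see the exception note.
I > S: period and group pull opposite ways; the across-period shift dominates (295 vs 200 kJ/mol).
Cl > I: they share group 17; the group trend gives Cl the larger value.
Note the exception: S has a higher electron affinity than O, contrary to the simple trend — the compact 2p subshell of O repels the added electron more than S's larger 3p does.
Approximate values (kJ/mol): H 73, O 141, S 200, Cl 349, I 295, Ba 14.
So from lowest to highest: Ba < H < O < S < I < Cl.

Ba < H < O < S < I < Cl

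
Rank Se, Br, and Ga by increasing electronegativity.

Ga < Se < Br

Ga is in period 4, group 13; Se is in period 4, group 16; Br is in period 4, group 17.
Electronegativity increases across a period and decreases down a group, tracking effective nuclear charge and atomic size.
All lie in period 4, so electronegativity increases left to right.
So from lowest to highest: Ga < Se < Br.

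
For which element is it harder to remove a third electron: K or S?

K

After 2 electrons have been removed, what remains? K²⁺ is already 1 electron into the core; S²⁺ still has 4 valence electrons.
Breaking into a closed-shell core is much more expensive than removing a leftover valence electron — K has the largest IE_3 here.
Approximate IE_3 values (kJ/mol): K 4420, S 3357.
Putting it together, IE_3: S < K.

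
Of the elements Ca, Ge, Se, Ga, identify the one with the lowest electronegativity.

Electronegativity increases across a period and decreases down a group, tracking effective nuclear charge and atomic size.
All lie in period 4, so electronegativity increases left to right.
The lowest electronegativity among these belongs to Ca.

Ca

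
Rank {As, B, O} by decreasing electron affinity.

EA tends to increase across a period and decrease down a group, though the pattern is less regular than for IE or radius.
Neither a single period nor a single group — weigh both effects.
As > B: the two effects oppose for this pair; the across-period effect wins (78 vs 27 kJ/mol).
O > As: both effects reinforce here, so O is clearly the higher of the two.
Approximate values (kJ/mol): B 27, O 141, As 78.
So from highest to lowest: O > As > B.

O > As > B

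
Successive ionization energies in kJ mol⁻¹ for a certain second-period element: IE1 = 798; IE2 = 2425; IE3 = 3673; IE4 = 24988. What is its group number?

Look for the largest jump between consecutive ionization energies: IE4/IE3 ≈ 6.8, far larger than any earlier ratio.
That jump marks the point where a core electron is being removed. So the atom has 3 valence electrons.
A main-group element with 3 valence electrons is in group 13.

Group 13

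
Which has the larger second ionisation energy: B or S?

After 1 electron has been removed, what remains? B⁺ still has 2 valence electrons; S⁺ still has 5 valence electrons.
All are still removing valence electrons, so compare the +1 ions as you would atoms: IE_2 generally rises across a period (higher Z_eff) and falls down a group (larger shell), subject to the usual subshell exceptions.
Valence configurations: B⁺ [He]2s², S⁺ [Ne]3s²3p³.
Approximate IE_2 values (kJ/mol): B 2427, S 2252.
Hence IE_2: S < B.

B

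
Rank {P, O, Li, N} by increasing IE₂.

P, N, O, Li

Consider each +1 ion: P⁺ still has 4 valence electrons; O⁺ still has 5 valence electrons; Li⁺ is the bare [He] core; N⁺ still has 4 valence electrons.
Core electrons are held far more tightly than valence electrons, so Li tops the IE_2 order.
Valence configurations: P⁺ [Ne]3s²3p², O⁺ [He]2s²2p³, N⁺ [He]2s²2p².
Approximate IE_2 values (kJ/mol): P 1907, O 3388, Li 7298, N 2856.
So the second ionization energies run P < N < O < Li.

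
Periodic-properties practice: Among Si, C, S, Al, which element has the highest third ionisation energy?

C

IE_3 is the cost of taking one more electron from the +2 cation: Si²⁺ still has 2 valence electrons; C²⁺ still has 2 valence electrons; S²⁺ still has 4 valence electrons; Al²⁺ still has 1 valence electron.
All are still removing valence electrons, so compare the +2 ions as you would atoms: IE_3 generally rises across a period (higher Z_eff) and falls down a group (larger shell), subject to the usual subshell exceptions.
Valence configurations: Si²⁺ [Ne]3s², C²⁺ [He]2s², S²⁺ [Ne]3s²3p², Al²⁺ [Ne]3s¹.
Approximate IE_3 values (kJ/mol): Si 3232, C 4620, S 3357, Al 2745.
Putting it together, IE_3: Al < Si < S < C.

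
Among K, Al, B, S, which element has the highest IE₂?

K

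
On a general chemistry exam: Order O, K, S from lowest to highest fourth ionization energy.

Consider each +3 ion: O³⁺ still has 3 valence electrons; K³⁺ is already 2 electrons into the core; S³⁺ still has 3 valence electrons.
Usually core removal costs more than valence removal, but here the competition is close: a tightly held n=2 valence electron can cost more to remove than an n=3 core electron, so the actual values have to decide it.
Valence configurations: O³⁺ [He]2s²2p¹, S³⁺ [Ne]3s²3p¹.
Tabulated IE_4 (kJ/mol): O 7469, K 5877, S 4556.
So the fourth ionization energies run S < K < O.

S < K < O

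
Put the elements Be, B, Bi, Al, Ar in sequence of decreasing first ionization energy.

Be is in period 2, group 2; B is in period 2, group 13; Al is in period 3, group 13; Ar is in period 3, group 18; Bi is in period 6, group 15.
Removing the outermost electron gets harder across a period and easier down a group.
Here both period and group differ, so the two effects have to be weighed against each other.
Bi > Al: period and group pull opposite ways; the across-period shift dominates (703 vs 578 kJ/mol).
B > Bi: period and group pull opposite ways; the down-group shift dominates (801 vs 703 kJ/mol).
Be > B: this pair runs against the simple trend — see the exception note.
Ar > Be: period and group pull opposite ways; the across-period shift dominates (1521 vs 900 kJ/mol).
Note the exception: Be has a higher first ionization energy than B, contrary to the simple trend — removing B's lone 2p electron is easier than breaking Be's filled 2s².
For reference (kJ/mol): Be 900, B 801, Al 578, Ar 1521, Bi 703.
So from highest to lowest: Ar > Be > B > Bi > Al.

Ar > Be > B > Bi > Al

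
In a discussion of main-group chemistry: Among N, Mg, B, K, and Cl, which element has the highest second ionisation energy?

K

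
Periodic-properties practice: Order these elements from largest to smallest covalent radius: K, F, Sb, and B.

K > Sb > B > F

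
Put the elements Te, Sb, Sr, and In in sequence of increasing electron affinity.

Sr < In < Sb < Te

Sr is in period 5, group 2; In is in period 5, group 13; Sb is in period 5, group 15; Te is in period 5, group 16.
Atoms with high Z_eff and room in the valence shell (especially the halogens) have the most exothermic electron affinities.
All lie in period 5, so electron affinity increases left to right.
So from lowest to highest: Sr < In < Sb < Te.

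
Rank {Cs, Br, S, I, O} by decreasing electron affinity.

Br > I > S > O > Cs

Adding an electron releases more energy for atoms nearer the top right (short of the noble gases).
Here both period and group differ, so the two effects have to be weighed against each other.
O > Cs: both effects reinforce here, so O is clearly the higher of the two.
S > O: this pair runs against the simple trend — see the exception note.
I > S: the two effects oppose for this pair; the across-period effect wins (295 vs 200 kJ/mol).
Br > I: Br sits above I in group 17, so the down-group effect alone puts Br higher.
Note the exception: S has a higher electron affinity than O, contrary to the simple trend — the compact 2p subshell of O repels the added electron more than S's larger 3p does.
Approximate values (kJ/mol): O 141, S 200, Br 325, I 295, Cs 46.
So from highest to lowest: Br > I > S > O > Cs.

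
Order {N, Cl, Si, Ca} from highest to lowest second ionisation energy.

N, Cl, Si, Ca

Consider each +1 ion: N⁺ still has 4 valence electrons; Cl⁺ still has 6 valence electrons; Si⁺ still has 3 valence electrons; Ca⁺ still has 1 valence electron.
All are still removing valence electrons, so compare the +1 ions as you would atoms: IE_2 generally rises across a period (higher Z_eff) and falls down a group (larger shell), subject to the usual subshell exceptions.
Valence configurations: N⁺ [He]2s²2p², Cl⁺ [Ne]3s²3p⁴, Si⁺ [Ne]3s²3p¹, Ca⁺ [Ar]4s¹.
Tabulated IE_2 (kJ/mol): N 2856, Cl 2298, Si 1577, Ca 1145.
Putting it together, IE_2: Ca < Si < Cl < N.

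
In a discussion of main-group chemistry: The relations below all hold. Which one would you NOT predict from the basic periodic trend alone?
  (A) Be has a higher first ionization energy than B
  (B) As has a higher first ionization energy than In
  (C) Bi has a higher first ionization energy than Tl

(A)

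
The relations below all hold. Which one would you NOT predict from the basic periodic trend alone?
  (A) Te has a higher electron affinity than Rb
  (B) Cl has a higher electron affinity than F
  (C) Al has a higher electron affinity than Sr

The general trend: electron affinity increases across a period and decreases down a group.
(A) Te (period 5, group 16) vs Rb (period 5, group 1): the stated order agrees with the simple trend.
(B) Cl (period 3, group 17) vs F (period 2, group 17): the stated order contradicts the simple trend.
(C) Al (period 3, group 13) vs Sr (period 5, group 2): the stated order agrees with the simple trend.
The exception is (B): F's small 2p subshell makes the incoming electron feel strong e⁻–e⁻ repulsion, so Cl actually releases more energy on gaining an electron.

(B)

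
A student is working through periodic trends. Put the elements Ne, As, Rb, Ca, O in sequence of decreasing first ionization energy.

Ne > O > As > Ca > Rb

O is in period 2, group 16; Ne is in period 2, group 18; Ca is in period 4, group 2; As is in period 4, group 15; Rb is in period 5, group 1.
First ionization energy rises across a period (greater Z_eff holds electrons more tightly) and falls down a group (valence electrons are farther from the nucleus).
Here both period and group differ, so the two effects have to be weighed against each other.
Ca > Rb: both effects reinforce here, so Ca is clearly the higher of the two.
As > Ca: As lies to the right of Ca in period 4, so the across-period effect alone puts As higher.
O > As: both effects reinforce here, so O is clearly the higher of the two.
Ne > O: Ne lies to the right of O in period 2, so the across-period effect alone puts Ne higher.
Approximate values (kJ/mol): O 1314, Ne 2081, Ca 590, As 947, Rb 403.
So from highest to lowest: Ne > O > As > Ca > Rb.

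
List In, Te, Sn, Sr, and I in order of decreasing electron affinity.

Atoms with high Z_eff and room in the valence shell (especially the halogens) have the most exothermic electron affinities.
All lie in period 5, so electron affinity increases left to right.
So from highest to lowest: I > Te > Sn > In > Sr.

I > Te > Sn > In > Sr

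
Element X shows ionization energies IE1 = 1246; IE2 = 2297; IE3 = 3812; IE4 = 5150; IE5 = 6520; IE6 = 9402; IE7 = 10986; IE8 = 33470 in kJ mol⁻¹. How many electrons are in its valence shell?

7

Look for the largest jump between consecutive ionization energies: IE8/IE7 ≈ 3.0, far larger than any earlier ratio.
That jump marks the point where a core electron is being removed. So the atom has 7 valence electrons.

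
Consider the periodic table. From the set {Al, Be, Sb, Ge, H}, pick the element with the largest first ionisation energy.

H is in period 1, group 1; Be is in period 2, group 2; Al is in period 3, group 13; Ge is in period 4, group 14; Sb is in period 5, group 15.
Across a period the outer electron is held more tightly (higher IE₁); down a group it sits in a higher shell, more shielded, and comes off more easily.
A diagonal step moves right (one effect) and down (the opposite effect) at once.
Ge > Al: the two effects oppose for this pair; the across-period effect wins (762 vs 578 kJ/mol).
Sb > Ge: period and group pull opposite ways; the across-period shift dominates (831 vs 762 kJ/mol).
Be > Sb: period and group pull opposite ways; the down-group shift dominates (900 vs 831 kJ/mol).
H > Be: the two effects oppose for this pair; the down-group effect wins (1312 vs 900 kJ/mol).
Approximate values (kJ/mol): H 1312, Be 900, Al 578, Ge 762, Sb 831.
The largest first ionisation energy among these belongs to H.

H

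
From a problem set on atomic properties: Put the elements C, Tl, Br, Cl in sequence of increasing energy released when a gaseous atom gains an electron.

C is in period 2, group 14; Cl is in period 3, group 17; Br is in period 4, group 17; Tl is in period 6, group 13.
Electron affinity generally becomes more exothermic across a period toward the halogens and less exothermic down a group.
Here both period and group differ, so the two effects have to be weighed against each other.
C > Tl: relative to Tl, both the across-period and down-group shifts push C's electron affinity up.
Br > C: period and group pull opposite ways; the across-period shift dominates (325 vs 122 kJ/mol).
Cl > Br: they share group 17; the group trend gives Cl the larger value.
For reference (kJ/mol): C 122, Cl 349, Br 325, Tl 19.
So from lowest to highest: Tl < C < Br < Cl.

Tl, C, Br, Cl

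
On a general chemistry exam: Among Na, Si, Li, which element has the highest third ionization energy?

IE_3 is the cost of taking one more electron from the +2 cation: Na²⁺ is already 1 electron into the core; Si²⁺ still has 2 valence electrons; Li²⁺ is already 1 electron into the core.
Breaking into a closed-shell core is much more expensive than removing a leftover valence electron — Na and Li have the largest IE_3 here.
Approximate IE_3 values (kJ/mol): Na 6910, Si 3232, Li 11815.
So the third ionization energies run Si < Na < Li.

Li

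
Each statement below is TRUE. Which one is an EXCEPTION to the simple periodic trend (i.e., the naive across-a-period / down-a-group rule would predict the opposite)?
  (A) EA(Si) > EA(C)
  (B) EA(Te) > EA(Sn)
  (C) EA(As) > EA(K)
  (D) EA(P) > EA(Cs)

The general trend: electron affinity increases across a period and decreases down a group.
(A) Si (period 3, group 14) vs C (period 2, group 14): the stated order contradicts the simple trend.
(B) Te (period 5, group 16) vs Sn (period 5, group 14): the stated order agrees with the simple trend.
(C) As (period 4, group 15) vs K (period 4, group 1): the stated order agrees with the simple trend.
(D) P (period 3, group 15) vs Cs (period 6, group 1): the stated order agrees with the simple trend.
The exception is (A): Si's larger, more diffuse 3p orbitals accept an added electron slightly more readily than C's compact 2p.

(A)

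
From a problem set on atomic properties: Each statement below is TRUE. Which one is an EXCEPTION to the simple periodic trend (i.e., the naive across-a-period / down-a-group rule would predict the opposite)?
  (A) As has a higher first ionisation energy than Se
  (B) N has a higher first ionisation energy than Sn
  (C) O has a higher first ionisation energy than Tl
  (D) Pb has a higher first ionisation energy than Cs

The general trend: first ionisation energy increases across a period and decreases down a group.
(A) As (period 4, group 15) vs Se (period 4, group 16): the stated order contradicts the simple trend.
(B) N (period 2, group 15) vs Sn (period 5, group 14): the stated order agrees with the simple trend.
(C) O (period 2, group 16) vs Tl (period 6, group 13): the stated order agrees with the simple trend.
(D) Pb (period 6, group 14) vs Cs (period 6, group 1): the stated order agrees with the simple trend.
The exception is (A): Se (4p⁴) ionizes more easily than half-filled As (4p³).

(A)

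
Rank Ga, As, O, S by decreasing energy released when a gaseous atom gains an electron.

S > O > As > Ga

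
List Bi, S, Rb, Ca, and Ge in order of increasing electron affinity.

S is in period 3, group 16; Ca is in period 4, group 2; Ge is in period 4, group 14; Rb is in period 5, group 1; Bi is in period 6, group 15.
Atoms with high Z_eff and room in the valence shell (especially the halogens) have the most exothermic electron affinities.
Neither a single period nor a single group — weigh both effects.
Rb > Ca: this pair runs against the simple trend — see the exception note.
Bi > Rb: period and group pull opposite ways; the across-period shift dominates (91 vs 47 kJ/mol).
Ge > Bi: the two effects oppose for this pair; the down-group effect wins (119 vs 91 kJ/mol).
S > Ge: both effects reinforce here, so S is clearly the higher of the two.
Note the exception: Rb has a higher electron affinity than Ca, contrary to the simple trend — adding an electron to Ca (ns²) has to open a new, higher-energy np subshell, which is unfavourable.
Approximate values (kJ/mol): S 200, Ca 2, Ge 119, Rb 47, Bi 91.
So from lowest to highest: Ca < Rb < Bi < Ge < S.

Ca < Rb < Bi < Ge < S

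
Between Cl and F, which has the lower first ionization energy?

Cl

F is in period 2, group 17; Cl is in period 3, group 17.
IE₁ increases left→right with effective nuclear charge and decreases top→bottom as the valence shell moves farther out.
All are in group 17, so first ionization energy increases up the group.
So Cl has the lower first ionization energy (Cl < F).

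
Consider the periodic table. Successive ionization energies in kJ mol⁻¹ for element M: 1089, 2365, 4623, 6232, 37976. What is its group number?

Group 14

Look for the largest jump between consecutive ionization energies: IE5/IE4 ≈ 6.1, far larger than any earlier ratio.
That jump marks the point where a core electron is being removed. So the atom has 4 valence electrons.
A main-group element with 4 valence electrons is in group 14.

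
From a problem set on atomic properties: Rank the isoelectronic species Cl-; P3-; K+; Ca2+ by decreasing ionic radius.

All of these have 18 electrons, so size is governed by nuclear charge alone: the more protons, the stronger the pull on the same electron cloud, and the smaller the ion.
Nuclear charges: Ca2+ (Z=20), K+ (Z=19), Cl- (Z=17), P3- (Z=15).
Largest to smallest: P3- > Cl- > K+ > Ca2+.

P3-, Cl-, K+, Ca2+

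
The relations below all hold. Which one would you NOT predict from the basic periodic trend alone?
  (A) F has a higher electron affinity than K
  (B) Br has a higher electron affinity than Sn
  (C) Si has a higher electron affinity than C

(C)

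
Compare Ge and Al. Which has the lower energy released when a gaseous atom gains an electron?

Al is in period 3, group 13; Ge is in period 4, group 14.
Adding an electron releases more energy for atoms nearer the top right (short of the noble gases).
These sit on a diagonal, where the across-period and down-group effects partly cancel.
Ge > Al: period and group pull opposite ways; the across-period shift dominates (119 vs 42 kJ/mol).
Approximate values (kJ/mol): Al 42, Ge 119.
So Al has the lower energy released when a gaseous atom gains an electron (Al < Ge).

Al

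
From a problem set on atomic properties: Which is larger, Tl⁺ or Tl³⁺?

Tl⁺

Both ions have Z = 81 protons, but Tl³⁺ has lost more electrons, so its remaining electrons feel a larger effective nuclear charge per electron and are pulled in more tightly.
Higher positive charge → smaller ion, so Tl⁺ > Tl³⁺.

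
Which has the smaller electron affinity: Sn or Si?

Si is in period 3, group 14; Sn is in period 5, group 14.
EA tends to increase across a period and decrease down a group, though the pattern is less regular than for IE or radius.
All are in group 14, so electron affinity increases up the group.
So Sn has the smaller electron affinity (Sn < Si).

Sn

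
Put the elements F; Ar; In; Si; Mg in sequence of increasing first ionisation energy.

F is in period 2, group 17; Mg is in period 3, group 2; Si is in period 3, group 14; Ar is in period 3, group 18; In is in period 5, group 13.
IE₁ increases left→right with effective nuclear charge and decreases top→bottom as the valence shell moves farther out.
Here both period and group differ, so the two effects have to be weighed against each other.
Mg > In: period and group pull opposite ways; the down-group shift dominates (738 vs 558 kJ/mol).
Si > Mg: Si lies to the right of Mg in period 3, so the across-period effect alone puts Si higher.
Ar > Si: both are in period 3; the period trend gives Ar the larger value.
F > Ar: period and group pull opposite ways; the down-group shift dominates (1681 vs 1521 kJ/mol).
Approximate values (kJ/mol): F 1681, Mg 738, Si 786, Ar 1521, In 558.
So from lowest to highest: In < Mg < Si < Ar < F.

In, Mg, Si, Ar, F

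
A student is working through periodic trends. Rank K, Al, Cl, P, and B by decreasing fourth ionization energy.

B > Al > K > Cl > P

After 3 electrons have been removed, what remains? K³⁺ is already 2 electrons into the core; Al³⁺ is the bare [Ne] core; Cl³⁺ still has 4 valence electrons; P³⁺ still has 2 valence electrons; B³⁺ is the bare [He] core.
Pulling an electron out of a noble-gas core costs far more than removing a remaining valence electron, so K, Al and B sit at the high end of IE_4.
Valence configurations: Cl³⁺ [Ne]3s²3p², P³⁺ [Ne]3s².
The numbers (kJ/mol): K 5877, Al 11577, Cl 5159, P 4964, B 25026.
So the fourth ionization energies run P < Cl < K < Al < B.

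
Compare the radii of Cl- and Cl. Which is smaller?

Cl

Forming Cl- adds 1 electron to Cl. More electron–electron repulsion in the same shell, with unchanged nuclear charge, lets the cloud expand.
An anion is larger than its parent atom: Cl- > Cl.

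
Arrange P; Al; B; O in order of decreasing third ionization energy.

O > B > P > Al

Consider each +2 ion: P²⁺ still has 3 valence electrons; Al²⁺ still has 1 valence electron; B²⁺ still has 1 valence electron; O²⁺ still has 4 valence electrons.
All are still removing valence electrons, so compare the +2 ions as you would atoms: IE_3 generally rises across a period (higher Z_eff) and falls down a group (larger shell), subject to the usual subshell exceptions.
Valence configurations: P²⁺ [Ne]3s²3p¹, Al²⁺ [Ne]3s¹, B²⁺ [He]2s¹, O²⁺ [He]2s²2p².
Tabulated IE_3 (kJ/mol): P 2914, Al 2745, B 3660, O 5300.
So the third ionization energies run Al < P < B < O.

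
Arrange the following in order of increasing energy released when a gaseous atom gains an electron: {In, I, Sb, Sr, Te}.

Sr, In, Sb, Te, I

Sr is in period 5, group 2; In is in period 5, group 13; Sb is in period 5, group 15; Te is in period 5, group 16; I is in period 5, group 17.
Adding an electron releases more energy for atoms nearer the top right (short of the noble gases).
All lie in period 5, so electron affinity increases left to right.
So from lowest to highest: Sr < In < Sb < Te < I.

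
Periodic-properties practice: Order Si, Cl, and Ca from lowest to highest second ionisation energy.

Consider each +1 ion: Si⁺ still has 3 valence electrons; Cl⁺ still has 6 valence electrons; Ca⁺ still has 1 valence electron.
All are still removing valence electrons, so compare the +1 ions as you would atoms: IE_2 generally rises across a period (higher Z_eff) and falls down a group (larger shell), subject to the usual subshell exceptions.
Valence configurations: Si⁺ [Ne]3s²3p¹, Cl⁺ [Ne]3s²3p⁴, Ca⁺ [Ar]4s¹.
The numbers (kJ/mol): Si 1577, Cl 2298, Ca 1145.
Putting it together, IE_2: Ca < Si < Cl.

Ca, Si, Cl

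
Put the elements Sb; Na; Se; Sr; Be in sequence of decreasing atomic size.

Sr > Na > Sb > Se > Be

Be is in period 2, group 2; Na is in period 3, group 1; Se is in period 4, group 16; Sr is in period 5, group 2; Sb is in period 5, group 15.
Across a period the added protons contract the valence shell; down a group each new principal shell makes the atom larger.
These span different periods and groups, so the two trends combine.
Se > Be: the two effects oppose for this pair; the down-group effect wins (116 vs 102 pm).
Sb > Se: both effects reinforce here, so Sb is clearly the larger of the two.
Na > Sb: period and group pull opposite ways; the across-period shift dominates (155 vs 140 pm).
Sr > Na: the two effects oppose for this pair; the down-group effect wins (185 vs 155 pm).
Tabulated atomic radius (pm): Be 102, Na 155, Se 116, Sr 185, Sb 140.
So from largest to smallest: Sr > Na > Sb > Se > Be.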